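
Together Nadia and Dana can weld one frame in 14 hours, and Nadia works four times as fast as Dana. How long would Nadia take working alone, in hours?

35/2 hours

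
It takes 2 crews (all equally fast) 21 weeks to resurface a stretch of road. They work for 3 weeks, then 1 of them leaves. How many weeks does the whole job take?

39 weeks

One crew does 1/42 of the job per week.
After 3 weeks with 2 crews, 1/7 is done (6/7 left).
With 1 crew the rate is 1/42, so the rest takes 6/7 ÷ 1/42 = 36 weeks.
Total = 3 + 36 = 39 weeks.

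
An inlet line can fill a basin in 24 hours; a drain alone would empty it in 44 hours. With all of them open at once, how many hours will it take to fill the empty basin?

Net rate = 1/24 − 1/44 = (11 − 6)/264 = 5/264 per hour.
Filling time = 1 ÷ (5/264) = 264/5 hours.

264/5 hours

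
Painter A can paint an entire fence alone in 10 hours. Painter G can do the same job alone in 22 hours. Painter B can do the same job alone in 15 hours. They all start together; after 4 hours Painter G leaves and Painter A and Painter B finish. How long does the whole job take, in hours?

In the first 4 hours the combined rate is 7/33, so 28/33 of the job is done, leaving 5/33.
After Painter G leaves the rate is 1/6 per hour; the remaining 5/33 takes 10/11 hours.
Total = 4 + 10/11 = 54/11 hours.

54/11 hours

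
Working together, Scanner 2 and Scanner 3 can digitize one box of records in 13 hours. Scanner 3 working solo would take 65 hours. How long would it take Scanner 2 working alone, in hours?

Combined rate is 1/13 per hour.
Known contribution: 1/65 per hour.
So Scanner 2's rate is 1/13 − 1/65 = 4/65, meaning 65/4 hours alone.

65/4 hours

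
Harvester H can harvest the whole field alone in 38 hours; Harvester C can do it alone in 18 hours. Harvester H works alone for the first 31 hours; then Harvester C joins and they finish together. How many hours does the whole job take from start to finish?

133/4 hours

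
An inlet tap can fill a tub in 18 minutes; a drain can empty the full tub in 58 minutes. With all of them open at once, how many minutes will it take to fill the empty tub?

261/10 minutes

Net rate = 1/18 − 1/58 = (29 − 9)/522 = 20/522 = 10/261 per minute.
Filling time = 1 ÷ (10/261) = 261/10 minutes.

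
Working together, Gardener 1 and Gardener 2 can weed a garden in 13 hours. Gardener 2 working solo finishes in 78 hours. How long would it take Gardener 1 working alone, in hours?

Combined rate is 1/13 per hour.
Known contribution: 1/78 per hour.
So Gardener 1's rate is 1/13 − 1/78 = 5/78, meaning 78/5 hours alone.

78/5 hours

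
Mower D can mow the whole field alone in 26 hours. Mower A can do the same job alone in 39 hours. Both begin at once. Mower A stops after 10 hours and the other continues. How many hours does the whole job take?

In the first 10 hours the combined rate is 5/78, so 25/39 of the job is done, leaving 14/39.
After Mower A leaves the rate is 1/26 per hour; the remaining 14/39 takes 28/3 hours.
Total = 10 + 28/3 = 58/3 hours.

58/3 hours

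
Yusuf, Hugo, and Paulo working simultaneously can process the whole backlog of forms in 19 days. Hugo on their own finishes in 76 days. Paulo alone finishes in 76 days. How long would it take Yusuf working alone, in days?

38 days

Combined rate is 1/19 per day.
Known contribution: 1/76 + 1/76 = (1 + 1)/76 = 2/76 = 1/38 per day.
So Yusuf's rate is 1/19 − 1/38 = 1/38, meaning 38 days alone.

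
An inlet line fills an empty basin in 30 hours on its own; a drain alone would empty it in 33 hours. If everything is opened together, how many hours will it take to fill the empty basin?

Net rate = 1/30 − 1/33 = (11 − 10)/330 = 1/330 per hour.
Filling time = 1 ÷ (1/330) = 330 hours.

330 hours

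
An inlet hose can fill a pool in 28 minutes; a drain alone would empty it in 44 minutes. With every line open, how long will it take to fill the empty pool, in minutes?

77 minutes

Net rate = 1/28 − 1/44 = (11 − 7)/308 = 4/308 = 1/77 per minute.
Filling time = 1 ÷ (1/77) = 77 minutes.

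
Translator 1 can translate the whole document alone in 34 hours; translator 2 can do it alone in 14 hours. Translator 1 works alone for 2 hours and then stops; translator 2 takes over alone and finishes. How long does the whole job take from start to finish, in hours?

258/17 hours

In 2 hours translator 1 does 2/34 = 1/17 of the job, leaving 16/17.
Translator 2 works at 1/14 per hour, so finishing takes 16/17 ÷ 1/14 = 224/17 hours.
Total time = 2 + 224/17 = 258/17 hours.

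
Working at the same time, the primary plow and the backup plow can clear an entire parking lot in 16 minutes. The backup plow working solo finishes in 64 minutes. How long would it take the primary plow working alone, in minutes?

Combined rate is 1/16 per minute.
Known contribution: 1/64 per minute.
So the primary plow's rate is 1/16 − 1/64 = 3/64, meaning 64/3 minutes alone.

64/3 minutes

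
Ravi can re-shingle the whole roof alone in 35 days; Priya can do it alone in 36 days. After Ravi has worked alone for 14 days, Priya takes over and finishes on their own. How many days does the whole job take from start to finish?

In 14 days Ravi does 14/35 = 2/5 of the job, leaving 3/5.
Priya works at 1/36 per day, so finishing takes 3/5 ÷ 1/36 = 108/5 days.
Total time = 14 + 108/5 = 178/5 days.

178/5 days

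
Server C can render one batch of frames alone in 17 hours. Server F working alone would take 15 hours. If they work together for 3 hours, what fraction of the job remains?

53/85

Combined rate: 1/17 + 1/15 = (15 + 17)/255 = 32/255 per hour.
In 3 hours they complete 3·32/255 = 32/85 of the job.
So 53/85 remains.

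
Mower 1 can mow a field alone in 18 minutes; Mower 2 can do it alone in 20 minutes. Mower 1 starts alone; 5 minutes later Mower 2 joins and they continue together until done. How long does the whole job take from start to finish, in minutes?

225/19 minutes

In 5 minutes Mower 1 does 5/18 of the job, leaving 13/18.
Mower 1 and Mower 2 together work at 19/180 per minute, so finishing takes 13/18 ÷ 19/180 = 130/19 minutes.
Total time = 5 + 130/19 = 225/19 minutes.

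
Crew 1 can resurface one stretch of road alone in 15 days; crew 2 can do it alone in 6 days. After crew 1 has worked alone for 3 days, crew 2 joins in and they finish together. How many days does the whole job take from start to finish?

In 3 days crew 1 does 3/15 = 1/5 of the job, leaving 4/5.
Crew 1 and crew 2 together work at 7/30 per day, so finishing takes 4/5 ÷ 7/30 = 24/7 days.
Total time = 3 + 24/7 = 45/7 days.

45/7 days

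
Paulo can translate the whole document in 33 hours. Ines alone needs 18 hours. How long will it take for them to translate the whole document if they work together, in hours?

Combined rate: 1/33 + 1/18 = (6 + 11)/198 = 17/198 per hour.
Time = 1 ÷ (17/198) = 198/17 hours.

198/17 hours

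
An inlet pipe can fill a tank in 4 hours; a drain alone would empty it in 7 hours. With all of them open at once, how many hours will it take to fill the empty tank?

Net rate = 1/4 − 1/7 = (7 − 4)/28 = 3/28 per hour.
Filling time = 1 ÷ (3/28) = 28/3 hours.

28/3 hours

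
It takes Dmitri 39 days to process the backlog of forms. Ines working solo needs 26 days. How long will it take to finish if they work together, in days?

With two workers the combined time is the product over the sum: 39·26/(39+26) = 1014/65 = 78/5 days.

78/5 days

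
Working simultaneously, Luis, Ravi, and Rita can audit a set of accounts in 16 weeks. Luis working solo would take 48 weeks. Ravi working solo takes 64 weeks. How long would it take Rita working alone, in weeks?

Combined rate is 1/16 per week.
Known contribution: 1/48 + 1/64 = (4 + 3)/192 = 7/192 per week.
So Rita's rate is 1/16 − 7/192 = 5/192, meaning 192/5 weeks alone.

192/5 weeks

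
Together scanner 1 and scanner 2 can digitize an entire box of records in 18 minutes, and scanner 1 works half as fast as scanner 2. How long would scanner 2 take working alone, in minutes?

27 minutes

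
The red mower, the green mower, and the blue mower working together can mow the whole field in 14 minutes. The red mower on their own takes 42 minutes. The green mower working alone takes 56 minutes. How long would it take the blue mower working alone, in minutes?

Combined rate is 1/14 per minute.
Known contribution: 1/42 + 1/56 = (4 + 3)/168 = 7/168 = 1/24 per minute.
So the blue mower's rate is 1/14 − 1/24 = 5/168, meaning 168/5 minutes alone.

168/5 minutes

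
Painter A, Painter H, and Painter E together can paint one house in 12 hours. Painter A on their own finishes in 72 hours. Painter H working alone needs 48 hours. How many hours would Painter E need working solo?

Combined rate is 1/12 per hour.
Known contribution: 1/72 + 1/48 = (2 + 3)/144 = 5/144 per hour.
So Painter E's rate is 1/12 − 5/144 = 7/144, meaning 144/7 hours alone.

144/7 hours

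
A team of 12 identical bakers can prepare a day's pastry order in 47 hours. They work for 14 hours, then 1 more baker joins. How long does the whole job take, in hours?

One baker does 1/564 of the job per hour.
After 14 hours with 12 bakers, 14/47 is done (33/47 left).
With 13 bakers the rate is 13/564, so the rest takes 33/47 ÷ 13/564 = 396/13 hours.
Total = 14 + 396/13 = 578/13 hours.

578/13 hours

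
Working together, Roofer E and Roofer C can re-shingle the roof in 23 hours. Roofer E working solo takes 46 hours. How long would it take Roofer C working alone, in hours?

46 hours

Combined rate is 1/23 per hour.
Known contribution: 1/46 per hour.
So Roofer C's rate is 1/23 − 1/46 = 1/46, meaning 46 hours alone.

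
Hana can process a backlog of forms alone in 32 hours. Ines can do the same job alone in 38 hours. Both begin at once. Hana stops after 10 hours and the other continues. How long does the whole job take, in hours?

209/8 hours

In the first 10 hours the combined rate is 35/608, so 175/304 of the job is done, leaving 129/304.
After Hana leaves the rate is 1/38 per hour; the remaining 129/304 takes 129/8 hours.
Total = 10 + 129/8 = 209/8 hours.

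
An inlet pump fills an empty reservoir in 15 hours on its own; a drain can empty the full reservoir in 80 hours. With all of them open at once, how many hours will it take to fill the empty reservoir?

Net rate = 1/15 − 1/80 = (16 − 3)/240 = 13/240 per hour.
Filling time = 1 ÷ (13/240) = 240/13 hours.

240/13 hours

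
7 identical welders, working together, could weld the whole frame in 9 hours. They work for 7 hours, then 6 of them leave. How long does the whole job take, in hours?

21 hours

One welder does 1/63 of the job per hour.
After 7 hours with 7 welders, 7/9 is done (2/9 left).
With 1 welder the rate is 1/63, so the rest takes 2/9 ÷ 1/63 = 14 hours.
Total = 7 + 14 = 21 hours.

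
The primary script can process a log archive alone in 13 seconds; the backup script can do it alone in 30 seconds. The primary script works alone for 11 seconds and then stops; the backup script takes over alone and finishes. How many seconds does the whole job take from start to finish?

203/13 seconds

In 11 seconds the primary script does 11/13 of the job, leaving 2/13.
The backup script works at 1/30 per second, so finishing takes 2/13 ÷ 1/30 = 60/13 seconds.
Total time = 11 + 60/13 = 203/13 seconds.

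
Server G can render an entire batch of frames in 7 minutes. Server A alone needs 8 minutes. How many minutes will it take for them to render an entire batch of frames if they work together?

56/15 minutes

Combined rate: 1/7 + 1/8 = (8 + 7)/56 = 15/56 per minute.
Time = 1 ÷ (15/56) = 56/15 minutes.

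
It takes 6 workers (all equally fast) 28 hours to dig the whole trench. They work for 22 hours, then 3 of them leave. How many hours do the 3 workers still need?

12 hours

One worker does 1/168 of the job per hour.
After 22 hours with 6 workers, 11/14 is done (3/14 left).
With 3 workers the rate is 3/168 = 1/56, so the rest takes 3/14 ÷ 1/56 = 12 hours.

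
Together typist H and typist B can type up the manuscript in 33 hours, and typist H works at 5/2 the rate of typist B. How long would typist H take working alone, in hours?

Let typist B's rate be r; then typist H's rate is (5/2)r, so together (5/2 + 1)r = (7/2)r = 1/33.
Thus r = 2/231 per hour.
Typist B alone: 231/2 hours; typist H alone: 231/5 hours.

231/5 hours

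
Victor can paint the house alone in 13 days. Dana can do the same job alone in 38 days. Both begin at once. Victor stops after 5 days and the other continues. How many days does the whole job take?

In the first 5 days the combined rate is 51/494, so 255/494 of the job is done, leaving 239/494.
After Victor leaves the rate is 1/38 per day; the remaining 239/494 takes 239/13 days.
Total = 5 + 239/13 = 304/13 days.

304/13 days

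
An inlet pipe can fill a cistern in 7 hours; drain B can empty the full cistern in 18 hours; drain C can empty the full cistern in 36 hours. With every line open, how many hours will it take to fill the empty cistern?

Net rate = 1/7 − 1/18 − 1/36 = (36 − 14 − 7)/252 = 15/252 = 5/84 per hour.
Filling time = 1 ÷ (5/84) = 84/5 hours.

84/5 hours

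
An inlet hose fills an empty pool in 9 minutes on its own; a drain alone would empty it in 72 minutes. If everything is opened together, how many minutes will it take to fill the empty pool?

72/7 minutes

Net rate = 1/9 − 1/72 = (8 − 1)/72 = 7/72 per minute.
Filling time = 1 ÷ (7/72) = 72/7 minutes.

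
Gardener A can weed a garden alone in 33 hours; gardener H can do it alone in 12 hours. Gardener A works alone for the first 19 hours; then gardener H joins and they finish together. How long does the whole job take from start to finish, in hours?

341/15 hours

In 19 hours gardener A does 19/33 of the job, leaving 14/33.
Gardener A and gardener H together work at 5/44 per hour, so finishing takes 14/33 ÷ 5/44 = 56/15 hours.
Total time = 19 + 56/15 = 341/15 hours.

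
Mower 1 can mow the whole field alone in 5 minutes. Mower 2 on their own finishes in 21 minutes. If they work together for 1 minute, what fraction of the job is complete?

26/105

Combined rate: 1/5 + 1/21 = (21 + 5)/105 = 26/105 per minute.
In 1 minute they complete 1·26/105 = 26/105 of the job.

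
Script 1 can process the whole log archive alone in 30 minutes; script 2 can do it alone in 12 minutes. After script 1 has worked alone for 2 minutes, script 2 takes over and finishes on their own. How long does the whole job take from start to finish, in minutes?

In 2 minutes script 1 does 2/30 = 1/15 of the job, leaving 14/15.
Script 2 works at 1/12 per minute, so finishing takes 14/15 ÷ 1/12 = 56/5 minutes.
Total time = 2 + 56/5 = 66/5 minutes.

66/5 minutes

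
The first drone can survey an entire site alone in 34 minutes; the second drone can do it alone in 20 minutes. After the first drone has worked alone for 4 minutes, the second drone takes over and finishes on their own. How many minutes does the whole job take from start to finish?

368/17 minutes

In 4 minutes the first drone does 4/34 = 2/17 of the job, leaving 15/17.
The second drone works at 1/20 per minute, so finishing takes 15/17 ÷ 1/20 = 300/17 minutes.
Total time = 4 + 300/17 = 368/17 minutes.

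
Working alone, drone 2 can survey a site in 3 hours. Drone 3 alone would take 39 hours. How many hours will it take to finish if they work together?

With two workers the combined time is the product over the sum: 3·39/(3+39) = 117/42 = 39/14 hours.

39/14 hours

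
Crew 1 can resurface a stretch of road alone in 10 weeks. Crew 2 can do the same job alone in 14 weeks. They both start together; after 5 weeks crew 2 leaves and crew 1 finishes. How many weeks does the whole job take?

In the first 5 weeks the combined rate is 6/35, so 6/7 of the job is done, leaving 1/7.
After crew 2 leaves the rate is 1/10 per week; the remaining 1/7 takes 10/7 weeks.
Total = 5 + 10/7 = 45/7 weeks.

45/7 weeks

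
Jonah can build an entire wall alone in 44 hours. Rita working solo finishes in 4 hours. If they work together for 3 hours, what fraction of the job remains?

2/11

Combined rate: 1/44 + 1/4 = (1 + 11)/44 = 12/44 = 3/11 per hour.
In 3 hours they complete 3·3/11 = 9/11 of the job.
So 2/11 remains.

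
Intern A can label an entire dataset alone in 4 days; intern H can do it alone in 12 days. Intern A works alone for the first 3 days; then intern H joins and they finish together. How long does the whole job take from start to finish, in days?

In 3 days intern A does 3/4 of the job, leaving 1/4.
Intern A and intern H together work at 1/3 per day, so finishing takes 1/4 ÷ 1/3 = 3/4 days.
Total time = 3 + 3/4 = 15/4 days.

15/4 days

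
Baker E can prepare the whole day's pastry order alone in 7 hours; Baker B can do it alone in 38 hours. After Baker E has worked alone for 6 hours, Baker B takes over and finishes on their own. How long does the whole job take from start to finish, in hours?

80/7 hours

In 6 hours Baker E does 6/7 of the job, leaving 1/7.
Baker B works at 1/38 per hour, so finishing takes 1/7 ÷ 1/38 = 38/7 hours.
Total time = 6 + 38/7 = 80/7 hours.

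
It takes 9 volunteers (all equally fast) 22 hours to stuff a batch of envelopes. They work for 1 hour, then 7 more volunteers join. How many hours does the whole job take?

205/16 hours

One volunteer does 1/198 of the job per hour.
After 1 hour with 9 volunteers, 1/22 is done (21/22 left).
With 16 volunteers the rate is 16/198 = 8/99, so the rest takes 21/22 ÷ 8/99 = 189/16 hours.
Total = 1 + 189/16 = 205/16 hours.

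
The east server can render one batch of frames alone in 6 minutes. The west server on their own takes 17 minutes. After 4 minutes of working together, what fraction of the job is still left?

5/51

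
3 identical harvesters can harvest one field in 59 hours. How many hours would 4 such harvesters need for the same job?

Total work is 3·59 = 177 harvester-hours.
With 4 harvesters: 177/4 hours.

177/4 hours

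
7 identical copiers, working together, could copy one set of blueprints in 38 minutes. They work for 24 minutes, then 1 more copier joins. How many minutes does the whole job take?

One copier does 1/266 of the job per minute.
After 24 minutes with 7 copiers, 12/19 is done (7/19 left).
With 8 copiers the rate is 8/266 = 4/133, so the rest takes 7/19 ÷ 4/133 = 49/4 minutes.
Total = 24 + 49/4 = 145/4 minutes.

145/4 minutes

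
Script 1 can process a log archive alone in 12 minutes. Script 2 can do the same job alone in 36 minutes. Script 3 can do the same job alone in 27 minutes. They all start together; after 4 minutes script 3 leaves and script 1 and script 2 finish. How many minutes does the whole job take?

23/3 minutes

In the first 4 minutes the combined rate is 4/27, so 16/27 of the job is done, leaving 11/27.
After script 3 leaves the rate is 1/9 per minute; the remaining 11/27 takes 11/3 minutes.
Total = 4 + 11/3 = 23/3 minutes.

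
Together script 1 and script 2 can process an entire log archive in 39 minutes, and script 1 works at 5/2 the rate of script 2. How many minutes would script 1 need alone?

273/5 minutes

Let script 2's rate be r; then script 1's rate is (5/2)r, so together (5/2 + 1)r = (7/2)r = 1/39.
Thus r = 2/273 per minute.
Script 2 alone: 273/2 minutes; script 1 alone: 273/5 minutes.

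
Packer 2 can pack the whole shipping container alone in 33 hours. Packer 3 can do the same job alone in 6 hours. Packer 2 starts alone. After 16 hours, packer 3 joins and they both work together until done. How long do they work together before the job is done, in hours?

34/13 hours

In the first 16 hours packer 2 alone does 16/33 of the job, leaving 17/33.
Once everyone is working, combined rate: 1/33 + 1/6 = (2 + 11)/66 = 13/66 per hour.
Remaining 17/33 at 13/66 per hour takes 34/13 hours.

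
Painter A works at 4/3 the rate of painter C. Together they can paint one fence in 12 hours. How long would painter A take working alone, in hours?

Let painter C's rate be r; then painter A's rate is (4/3)r, so together (4/3 + 1)r = (7/3)r = 1/12.
Thus r = 1/28 per hour.
Painter C alone: 28 hours; painter A alone: 21 hours.

21 hours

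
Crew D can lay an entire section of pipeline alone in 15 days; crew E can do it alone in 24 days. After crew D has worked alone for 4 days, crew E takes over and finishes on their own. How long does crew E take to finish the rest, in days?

88/5 days

In 4 days crew D does 4/15 of the job, leaving 11/15.
Crew E works at 1/24 per day, so finishing takes 11/15 ÷ 1/24 = 88/5 days.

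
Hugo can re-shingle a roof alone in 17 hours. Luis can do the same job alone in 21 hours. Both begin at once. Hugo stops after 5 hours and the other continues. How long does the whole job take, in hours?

In the first 5 hours the combined rate is 38/357, so 190/357 of the job is done, leaving 167/357.
After Hugo leaves the rate is 1/21 per hour; the remaining 167/357 takes 167/17 hours.
Total = 5 + 167/17 = 252/17 hours.

252/17 hours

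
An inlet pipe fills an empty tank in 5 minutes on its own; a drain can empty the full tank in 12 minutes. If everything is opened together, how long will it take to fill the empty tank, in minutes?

60/7 minutes

Net rate = 1/5 − 1/12 = (12 − 5)/60 = 7/60 per minute.
Filling time = 1 ÷ (7/60) = 60/7 minutes.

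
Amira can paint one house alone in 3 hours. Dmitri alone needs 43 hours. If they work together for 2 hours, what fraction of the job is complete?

92/129

Combined rate: 1/3 + 1/43 = (43 + 3)/129 = 46/129 per hour.
In 2 hours they complete 2·46/129 = 92/129 of the job.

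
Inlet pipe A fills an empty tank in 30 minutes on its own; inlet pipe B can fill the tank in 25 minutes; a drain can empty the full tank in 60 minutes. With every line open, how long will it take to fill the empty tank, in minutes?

Net rate = 1/30 + 1/25 − 1/60 = (10 + 12 − 5)/300 = 17/300 per minute.
Filling time = 1 ÷ (17/300) = 300/17 minutes.

300/17 minutes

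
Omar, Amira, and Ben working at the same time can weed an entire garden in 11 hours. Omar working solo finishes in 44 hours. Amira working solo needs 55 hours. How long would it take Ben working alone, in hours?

Combined rate is 1/11 per hour.
Known contribution: 1/44 + 1/55 = (5 + 4)/220 = 9/220 per hour.
So Ben's rate is 1/11 − 9/220 = 1/20, meaning 20 hours alone.

20 hours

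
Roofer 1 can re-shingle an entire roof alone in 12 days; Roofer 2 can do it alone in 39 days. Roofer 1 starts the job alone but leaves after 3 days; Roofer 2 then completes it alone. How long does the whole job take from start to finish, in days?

129/4 days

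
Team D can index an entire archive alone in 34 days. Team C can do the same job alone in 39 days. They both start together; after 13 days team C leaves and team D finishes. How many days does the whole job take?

68/3 days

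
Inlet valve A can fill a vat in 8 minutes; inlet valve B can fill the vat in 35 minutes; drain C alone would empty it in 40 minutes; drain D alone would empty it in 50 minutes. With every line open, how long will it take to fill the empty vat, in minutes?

Net rate = 1/8 + 1/35 − 1/40 − 1/50 = (175 + 40 − 35 − 28)/1400 = 152/1400 = 19/175 per minute.
Filling time = 1 ÷ (19/175) = 175/19 minutes.

175/19 minutes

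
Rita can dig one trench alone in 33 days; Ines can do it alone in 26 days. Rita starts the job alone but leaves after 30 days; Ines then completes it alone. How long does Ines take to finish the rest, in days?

In 30 days Rita does 30/33 = 10/11 of the job, leaving 1/11.
Ines works at 1/26 per day, so finishing takes 1/11 ÷ 1/26 = 26/11 days.

26/11 days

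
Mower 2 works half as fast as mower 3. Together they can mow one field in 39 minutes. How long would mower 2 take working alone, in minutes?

Let mower 3's rate be r; then mower 2's rate is (1/2)r, so together (1/2 + 1)r = (3/2)r = 1/39.
Thus r = 2/117 per minute.
Mower 3 alone: 117/2 minutes; mower 2 alone: 117 minutes.

117 minutes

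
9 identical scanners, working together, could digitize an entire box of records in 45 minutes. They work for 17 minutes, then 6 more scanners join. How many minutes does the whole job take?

One scanner does 1/405 of the job per minute.
After 17 minutes with 9 scanners, 17/45 is done (28/45 left).
With 15 scanners the rate is 15/405 = 1/27, so the rest takes 28/45 ÷ 1/27 = 84/5 minutes.
Total = 17 + 84/5 = 169/5 minutes.

169/5 minutes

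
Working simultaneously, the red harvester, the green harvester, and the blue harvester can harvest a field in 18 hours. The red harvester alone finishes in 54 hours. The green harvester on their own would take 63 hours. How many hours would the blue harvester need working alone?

189/4 hours

Combined rate is 1/18 per hour.
Known contribution: 1/54 + 1/63 = (7 + 6)/378 = 13/378 per hour.
So the blue harvester's rate is 1/18 − 13/378 = 4/189, meaning 189/4 hours alone.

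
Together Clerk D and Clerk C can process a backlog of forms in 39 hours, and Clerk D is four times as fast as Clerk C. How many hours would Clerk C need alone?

Let Clerk C's rate be r; then Clerk D's rate is 4r, so together (4 + 1)r = 5r = 1/39.
Thus r = 1/195 per hour.
Clerk C alone: 195 hours; Clerk D alone: 195/4 hours.

195 hours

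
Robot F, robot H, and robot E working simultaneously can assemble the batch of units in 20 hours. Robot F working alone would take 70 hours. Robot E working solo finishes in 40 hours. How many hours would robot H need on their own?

280/3 hours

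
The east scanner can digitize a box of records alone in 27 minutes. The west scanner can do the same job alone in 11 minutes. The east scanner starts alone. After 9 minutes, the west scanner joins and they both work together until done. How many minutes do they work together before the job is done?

In the first 9 minutes the east scanner alone does 9/27 = 1/3 of the job, leaving 2/3.
Once everyone is working, combined rate: 1/27 + 1/11 = (11 + 27)/297 = 38/297 per minute.
Remaining 2/3 at 38/297 per minute takes 99/19 minutes.

99/19 minutes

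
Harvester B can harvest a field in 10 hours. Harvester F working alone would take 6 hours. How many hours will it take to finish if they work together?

15/4 hours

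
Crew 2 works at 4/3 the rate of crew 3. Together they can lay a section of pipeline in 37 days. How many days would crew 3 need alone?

259/3 days

Let crew 3's rate be r; then crew 2's rate is (4/3)r, so together (4/3 + 1)r = (7/3)r = 1/37.
Thus r = 3/259 per day.
Crew 3 alone: 259/3 days; crew 2 alone: 259/4 days.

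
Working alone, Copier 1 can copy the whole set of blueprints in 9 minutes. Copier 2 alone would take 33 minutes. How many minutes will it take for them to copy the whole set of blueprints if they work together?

With two workers the combined time is the product over the sum: 9·33/(9+33) = 297/42 = 99/14 minutes.

99/14 minutes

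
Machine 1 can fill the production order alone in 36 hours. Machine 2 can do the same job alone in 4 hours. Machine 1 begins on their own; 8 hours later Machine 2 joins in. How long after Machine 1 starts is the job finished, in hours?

In the first 8 hours Machine 1 alone does 8/36 = 2/9 of the job, leaving 7/9.
Once everyone is working, combined rate: 1/36 + 1/4 = (1 + 9)/36 = 10/36 = 5/18 per hour.
Remaining 7/9 at 5/18 per hour takes 14/5 hours.
Total from the start = 8 + 14/5 = 54/5 hours.

54/5 hours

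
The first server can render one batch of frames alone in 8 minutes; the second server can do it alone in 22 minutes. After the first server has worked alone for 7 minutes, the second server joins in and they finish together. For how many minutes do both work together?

In 7 minutes the first server does 7/8 of the job, leaving 1/8.
The first server and the second server together work at 15/88 per minute, so finishing takes 1/8 ÷ 15/88 = 11/15 minutes.

11/15 minutes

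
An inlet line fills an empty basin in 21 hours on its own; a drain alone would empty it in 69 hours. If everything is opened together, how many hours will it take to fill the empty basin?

Net rate = 1/21 − 1/69 = (23 − 7)/483 = 16/483 per hour.
Filling time = 1 ÷ (16/483) = 483/16 hours.

483/16 hours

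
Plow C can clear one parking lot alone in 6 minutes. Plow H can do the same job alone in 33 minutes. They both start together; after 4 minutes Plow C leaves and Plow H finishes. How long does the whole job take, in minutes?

In the first 4 minutes the combined rate is 13/66, so 26/33 of the job is done, leaving 7/33.
After Plow C leaves the rate is 1/33 per minute; the remaining 7/33 takes 7 minutes.
Total = 4 + 7 = 11 minutes.

11 minutes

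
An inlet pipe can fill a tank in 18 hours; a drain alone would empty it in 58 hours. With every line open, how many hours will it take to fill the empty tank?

261/10 hours

Net rate = 1/18 − 1/58 = (29 − 9)/522 = 20/522 = 10/261 per hour.
Filling time = 1 ÷ (10/261) = 261/10 hours.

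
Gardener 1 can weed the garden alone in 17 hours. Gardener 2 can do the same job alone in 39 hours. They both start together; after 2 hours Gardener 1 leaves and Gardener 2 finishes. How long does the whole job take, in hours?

585/17 hours

In the first 2 hours the combined rate is 56/663, so 112/663 of the job is done, leaving 551/663.
After Gardener 1 leaves the rate is 1/39 per hour; the remaining 551/663 takes 551/17 hours.
Total = 2 + 551/17 = 585/17 hours.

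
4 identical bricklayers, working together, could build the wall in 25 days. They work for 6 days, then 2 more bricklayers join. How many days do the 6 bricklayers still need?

38/3 days

One bricklayer does 1/100 of the job per day.
After 6 days with 4 bricklayers, 6/25 is done (19/25 left).
With 6 bricklayers the rate is 6/100 = 3/50, so the rest takes 19/25 ÷ 3/50 = 38/3 days.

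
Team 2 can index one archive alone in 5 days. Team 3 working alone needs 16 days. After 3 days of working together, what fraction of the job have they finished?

Combined rate: 1/5 + 1/16 = (16 + 5)/80 = 21/80 per day.
In 3 days they complete 3·21/80 = 63/80 of the job.

63/80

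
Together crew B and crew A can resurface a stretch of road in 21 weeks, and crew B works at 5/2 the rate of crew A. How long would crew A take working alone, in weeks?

Let crew A's rate be r; then crew B's rate is (5/2)r, so together (5/2 + 1)r = (7/2)r = 1/21.
Thus r = 2/147 per week.
Crew A alone: 147/2 weeks; crew B alone: 147/5 weeks.

147/2 weeks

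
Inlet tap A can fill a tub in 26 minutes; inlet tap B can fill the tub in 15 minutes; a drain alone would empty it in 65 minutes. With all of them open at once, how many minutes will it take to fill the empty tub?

78/7 minutes

Net rate = 1/26 + 1/15 − 1/65 = (15 + 26 − 6)/390 = 35/390 = 7/78 per minute.
Filling time = 1 ÷ (7/78) = 78/7 minutes.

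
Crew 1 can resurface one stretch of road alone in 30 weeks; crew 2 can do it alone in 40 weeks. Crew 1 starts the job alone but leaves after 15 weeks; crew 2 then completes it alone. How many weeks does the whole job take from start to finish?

In 15 weeks crew 1 does 15/30 = 1/2 of the job, leaving 1/2.
Crew 2 works at 1/40 per week, so finishing takes 1/2 ÷ 1/40 = 20 weeks.
Total time = 15 + 20 = 35 weeks.

35 weeks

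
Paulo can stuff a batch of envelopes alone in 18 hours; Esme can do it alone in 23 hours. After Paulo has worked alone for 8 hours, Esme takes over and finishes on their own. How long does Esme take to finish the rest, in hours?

115/9 hours

In 8 hours Paulo does 8/18 = 4/9 of the job, leaving 5/9.
Esme works at 1/23 per hour, so finishing takes 5/9 ÷ 1/23 = 115/9 hours.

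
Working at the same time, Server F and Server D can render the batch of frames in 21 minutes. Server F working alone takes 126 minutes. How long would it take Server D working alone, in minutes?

Combined rate is 1/21 per minute.
Known contribution: 1/126 per minute.
So Server D's rate is 1/21 − 1/126 = 5/126, meaning 126/5 minutes alone.

126/5 minutes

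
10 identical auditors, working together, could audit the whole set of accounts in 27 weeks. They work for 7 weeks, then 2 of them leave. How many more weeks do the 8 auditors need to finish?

25 weeks

One auditor does 1/270 of the job per week.
After 7 weeks with 10 auditors, 7/27 is done (20/27 left).
With 8 auditors the rate is 8/270 = 4/135, so the rest takes 20/27 ÷ 4/135 = 25 weeks.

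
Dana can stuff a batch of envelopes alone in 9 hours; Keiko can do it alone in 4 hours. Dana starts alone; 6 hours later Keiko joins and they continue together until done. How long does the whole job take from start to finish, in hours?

In 6 hours Dana does 6/9 = 2/3 of the job, leaving 1/3.
Dana and Keiko together work at 13/36 per hour, so finishing takes 1/3 ÷ 13/36 = 12/13 hours.
Total time = 6 + 12/13 = 90/13 hours.

90/13 hours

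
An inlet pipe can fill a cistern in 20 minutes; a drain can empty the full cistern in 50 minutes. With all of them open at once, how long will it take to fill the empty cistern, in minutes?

100/3 minutes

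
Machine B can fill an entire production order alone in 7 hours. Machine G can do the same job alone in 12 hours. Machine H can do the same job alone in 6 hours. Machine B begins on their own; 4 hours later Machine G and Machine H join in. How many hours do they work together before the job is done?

In the first 4 hours Machine B alone does 4/7 of the job, leaving 3/7.
Once everyone is working, combined rate: 1/7 + 1/12 + 1/6 = (12 + 7 + 14)/84 = 33/84 = 11/28 per hour.
Remaining 3/7 at 11/28 per hour takes 12/11 hours.

12/11 hours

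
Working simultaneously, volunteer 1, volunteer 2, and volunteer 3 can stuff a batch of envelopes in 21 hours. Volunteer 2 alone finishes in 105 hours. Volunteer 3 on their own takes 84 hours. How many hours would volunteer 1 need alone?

Combined rate is 1/21 per hour.
Known contribution: 1/105 + 1/84 = (4 + 5)/420 = 9/420 = 3/140 per hour.
So volunteer 1's rate is 1/21 − 3/140 = 11/420, meaning 420/11 hours alone.

420/11 hours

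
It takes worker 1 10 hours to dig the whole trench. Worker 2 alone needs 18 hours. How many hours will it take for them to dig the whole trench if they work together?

45/7 hours

With two workers the combined time is the product over the sum: 10·18/(10+18) = 180/28 = 45/7 hours.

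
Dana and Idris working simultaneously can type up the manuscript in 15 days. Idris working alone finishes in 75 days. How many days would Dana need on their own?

75/4 days

Combined rate is 1/15 per day.
Known contribution: 1/75 per day.
So Dana's rate is 1/15 − 1/75 = 4/75, meaning 75/4 days alone.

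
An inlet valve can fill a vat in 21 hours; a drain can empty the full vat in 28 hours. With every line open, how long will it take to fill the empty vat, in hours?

84 hours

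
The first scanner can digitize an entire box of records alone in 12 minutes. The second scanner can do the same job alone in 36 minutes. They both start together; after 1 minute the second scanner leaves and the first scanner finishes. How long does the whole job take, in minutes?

35/3 minutes

In the first 1 minute the combined rate is 1/9, so 1/9 of the job is done, leaving 8/9.
After the second scanner leaves the rate is 1/12 per minute; the remaining 8/9 takes 32/3 minutes.
Total = 1 + 32/3 = 35/3 minutes.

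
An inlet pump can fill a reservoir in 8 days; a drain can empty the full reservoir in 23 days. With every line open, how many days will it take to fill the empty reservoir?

184/15 days

Net rate = 1/8 − 1/23 = (23 − 8)/184 = 15/184 per day.
Filling time = 1 ÷ (15/184) = 184/15 days.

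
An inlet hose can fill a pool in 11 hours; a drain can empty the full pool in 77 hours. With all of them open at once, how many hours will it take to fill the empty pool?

Net rate = 1/11 − 1/77 = (7 − 1)/77 = 6/77 per hour.
Filling time = 1 ÷ (6/77) = 77/6 hours.

77/6 hours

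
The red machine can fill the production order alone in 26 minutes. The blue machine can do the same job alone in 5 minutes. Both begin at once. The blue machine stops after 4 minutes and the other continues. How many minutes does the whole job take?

26/5 minutes

In the first 4 minutes the combined rate is 31/130, so 62/65 of the job is done, leaving 3/65.
After the blue machine leaves the rate is 1/26 per minute; the remaining 3/65 takes 6/5 minutes.
Total = 4 + 6/5 = 26/5 minutes.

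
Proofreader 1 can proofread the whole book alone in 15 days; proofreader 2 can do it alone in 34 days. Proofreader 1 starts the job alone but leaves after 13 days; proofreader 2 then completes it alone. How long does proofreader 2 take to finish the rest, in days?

68/15 days

In 13 days proofreader 1 does 13/15 of the job, leaving 2/15.
Proofreader 2 works at 1/34 per day, so finishing takes 2/15 ÷ 1/34 = 68/15 days.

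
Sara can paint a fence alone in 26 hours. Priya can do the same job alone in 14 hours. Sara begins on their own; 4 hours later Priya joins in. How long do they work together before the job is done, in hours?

77/10 hours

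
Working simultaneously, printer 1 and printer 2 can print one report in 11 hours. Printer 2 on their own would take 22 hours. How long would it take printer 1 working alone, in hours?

22 hours

Combined rate is 1/11 per hour.
Known contribution: 1/22 per hour.
So printer 1's rate is 1/11 − 1/22 = 1/22, meaning 22 hours alone.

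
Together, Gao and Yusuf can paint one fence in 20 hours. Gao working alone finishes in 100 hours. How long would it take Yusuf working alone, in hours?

25 hours

Combined rate is 1/20 per hour.
Known contribution: 1/100 per hour.
So Yusuf's rate is 1/20 − 1/100 = 1/25, meaning 25 hours alone.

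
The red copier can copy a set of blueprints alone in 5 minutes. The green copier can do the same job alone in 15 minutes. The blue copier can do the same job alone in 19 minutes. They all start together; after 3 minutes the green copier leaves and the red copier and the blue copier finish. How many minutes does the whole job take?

19/6 minutes

In the first 3 minutes the combined rate is 91/285, so 91/95 of the job is done, leaving 4/95.
After the green copier leaves the rate is 24/95 per minute; the remaining 4/95 takes 1/6 minutes.
Total = 3 + 1/6 = 19/6 minutes.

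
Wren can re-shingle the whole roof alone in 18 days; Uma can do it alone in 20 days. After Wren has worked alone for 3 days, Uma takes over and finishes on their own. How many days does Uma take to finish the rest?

In 3 days Wren does 3/18 = 1/6 of the job, leaving 5/6.
Uma works at 1/20 per day, so finishing takes 5/6 ÷ 1/20 = 50/3 days.

50/3 days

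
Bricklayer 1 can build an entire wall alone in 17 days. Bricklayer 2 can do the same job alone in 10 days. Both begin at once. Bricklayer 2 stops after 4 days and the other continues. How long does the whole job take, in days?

51/5 days

In the first 4 days the combined rate is 27/170, so 54/85 of the job is done, leaving 31/85.
After bricklayer 2 leaves the rate is 1/17 per day; the remaining 31/85 takes 31/5 days.
Total = 4 + 31/5 = 51/5 days.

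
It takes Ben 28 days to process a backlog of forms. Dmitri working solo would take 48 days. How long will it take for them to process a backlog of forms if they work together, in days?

Combined rate: 1/28 + 1/48 = (12 + 7)/336 = 19/336 per day.
Time = 1 ÷ (19/336) = 336/19 days.

336/19 days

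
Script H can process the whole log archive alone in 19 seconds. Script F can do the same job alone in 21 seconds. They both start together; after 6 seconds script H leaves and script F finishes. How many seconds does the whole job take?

273/19 seconds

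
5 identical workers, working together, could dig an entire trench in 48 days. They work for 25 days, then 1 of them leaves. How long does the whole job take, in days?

215/4 days

One worker does 1/240 of the job per day.
After 25 days with 5 workers, 25/48 is done (23/48 left).
With 4 workers the rate is 4/240 = 1/60, so the rest takes 23/48 ÷ 1/60 = 115/4 days.
Total = 25 + 115/4 = 215/4 days.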